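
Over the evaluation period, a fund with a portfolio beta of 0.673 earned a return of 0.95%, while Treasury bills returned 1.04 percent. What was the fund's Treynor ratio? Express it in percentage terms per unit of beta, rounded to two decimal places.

Treynor = (R_P − R_f) / β_P = (0.95% − 1.04%) / 0.6730 = -0.09% / 0.6730 = -0.13%

-0.13%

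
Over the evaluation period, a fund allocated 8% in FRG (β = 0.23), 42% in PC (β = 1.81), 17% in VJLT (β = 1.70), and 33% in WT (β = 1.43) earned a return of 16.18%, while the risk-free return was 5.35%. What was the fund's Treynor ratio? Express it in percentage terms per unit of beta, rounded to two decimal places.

β_P = 0.08×0.23 + 0.42×1.81 + 0.17×1.70 + 0.33×1.43 = 1.5395
Treynor = (R_P − R_f) / β_P = (16.18% − 5.35%) / 1.5395 = 10.83% / 1.5395 = 7.03%

7.03%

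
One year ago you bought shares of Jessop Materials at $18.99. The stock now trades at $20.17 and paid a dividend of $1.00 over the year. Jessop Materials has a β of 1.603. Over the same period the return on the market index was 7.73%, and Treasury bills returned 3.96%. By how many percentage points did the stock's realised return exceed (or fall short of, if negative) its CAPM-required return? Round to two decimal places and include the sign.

+1.48%

Realised HPR = (P1 + D1 − P0) / P0 = (20.17 + 1.00 − 18.99) / 18.99 = 2.18 / 18.99 = 11.4797%
MRP = 7.73% − 3.96% = 3.77%
CAPM required = R_f + β·MRP = 3.96% + 1.603 × 3.77% = 10.00331%
α = realised − required = 11.4797% − 10.00331% = +1.48%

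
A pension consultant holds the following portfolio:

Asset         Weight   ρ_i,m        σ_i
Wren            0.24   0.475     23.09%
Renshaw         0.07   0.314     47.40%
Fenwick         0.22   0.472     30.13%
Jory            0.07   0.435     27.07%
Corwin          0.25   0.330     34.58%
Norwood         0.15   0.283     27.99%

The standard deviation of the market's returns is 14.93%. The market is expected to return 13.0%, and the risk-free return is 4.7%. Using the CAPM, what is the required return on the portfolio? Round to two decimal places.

11.19%

β_Wren = 0.475 × 23.09% / 14.93% = 0.7346
β_Renshaw = 0.314 × 47.40% / 14.93% = 0.9969
β_Fenwick = 0.472 × 30.13% / 14.93% = 0.9525
β_Jory = 0.435 × 27.07% / 14.93% = 0.7887
β_Corwin = 0.330 × 34.58% / 14.93% = 0.7643
β_Norwood = 0.283 × 27.99% / 14.93% = 0.5306
β_P = Σ w_i β_i = 0.24×0.7346 + 0.07×0.9969 + 0.22×0.9525 + 0.07×0.7887 + 0.25×0.7643 + 0.15×0.5306 = 0.7815
MRP = 13.0% − 4.7% = 8.30%
E(R_P) = R_f + β_P × MRP = 4.7% + 0.7815 × 8.3% = 11.19%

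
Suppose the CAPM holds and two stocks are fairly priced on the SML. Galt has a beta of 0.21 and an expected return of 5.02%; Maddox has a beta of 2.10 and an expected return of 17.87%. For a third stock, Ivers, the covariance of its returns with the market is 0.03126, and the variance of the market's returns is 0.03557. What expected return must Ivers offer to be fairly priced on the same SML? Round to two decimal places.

MRP = (17.87% − 5.02%) / (2.10 − 0.21) = 6.7989%
R_f = 5.02% − 0.21 × 6.7989% = 3.5922%
β_Ivers = Cov / Var(R_m) = 0.03126 / 0.03557 = 0.8788
E(R_Ivers) = R_f + β × MRP = 3.5922% + 0.8788 × 6.7989% = 9.57%

9.57%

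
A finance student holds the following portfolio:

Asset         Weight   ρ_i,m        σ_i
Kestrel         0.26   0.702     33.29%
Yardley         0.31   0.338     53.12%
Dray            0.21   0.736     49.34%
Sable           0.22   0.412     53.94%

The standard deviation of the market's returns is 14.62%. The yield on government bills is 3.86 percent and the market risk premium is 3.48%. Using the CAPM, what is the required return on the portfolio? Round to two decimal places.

9.61%

β_Kestrel = 0.702 × 33.29% / 14.62% = 1.5985
β_Yardley = 0.338 × 53.12% / 14.62% = 1.2281
β_Dray = 0.736 × 49.34% / 14.62% = 2.4839
β_Sable = 0.412 × 53.94% / 14.62% = 1.5201
β_P = Σ w_i β_i = 0.26×1.5985 + 0.31×1.2281 + 0.21×2.4839 + 0.22×1.5201 = 1.6524
E(R_P) = R_f + β_P × MRP = 3.86% + 1.6524 × 3.48% = 9.61%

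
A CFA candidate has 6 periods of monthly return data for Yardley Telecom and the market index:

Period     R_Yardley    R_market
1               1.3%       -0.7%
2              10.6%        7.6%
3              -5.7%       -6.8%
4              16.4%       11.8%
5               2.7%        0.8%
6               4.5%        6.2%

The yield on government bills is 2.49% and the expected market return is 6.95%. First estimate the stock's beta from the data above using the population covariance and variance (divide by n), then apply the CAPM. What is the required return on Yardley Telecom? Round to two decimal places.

Mean R_i = (1.3 + 10.6 − 5.7 + 16.4 + 2.7 + 4.5) / 6 = 4.9667%
Mean R_m = (-0.7 + 7.6 − 6.8 + 11.8 + 0.8 + 6.2) / 6 = 3.1500%
Σ(R_i − R̄_i)(R_m − R̄_m) = 248.1200  ⇒  Cov = 248.1200 / 6 = 41.3533
Σ(R_m − R̄_m)² = 223.2750  ⇒  Var(R_m) = 223.2750 / 6 = 37.2125
β = Cov / Var(R_m) = 41.3533 / 37.2125 = 1.1113
MRP = 6.95% − 2.49% = 4.46%
E(R) = R_f + β × MRP = 2.49% + 1.1113 × 4.46% = 7.45%

7.45%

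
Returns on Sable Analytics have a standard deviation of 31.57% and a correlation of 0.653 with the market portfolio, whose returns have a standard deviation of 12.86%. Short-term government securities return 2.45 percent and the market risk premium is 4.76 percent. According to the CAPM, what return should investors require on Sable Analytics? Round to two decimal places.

β = ρ × σ_i / σ_m = 0.653 × 31.57% / 12.86% = 1.6030
E(R) = 2.45% + 1.6030 × 4.76% = 10.08%

10.08%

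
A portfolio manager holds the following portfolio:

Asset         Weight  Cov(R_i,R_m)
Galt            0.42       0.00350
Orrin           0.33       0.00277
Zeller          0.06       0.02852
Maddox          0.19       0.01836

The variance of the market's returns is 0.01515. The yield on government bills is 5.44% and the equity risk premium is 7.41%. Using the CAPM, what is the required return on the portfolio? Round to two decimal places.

β_Galt = 0.00350 / 0.01515 = 0.2310
β_Orrin = 0.00277 / 0.01515 = 0.1828
β_Zeller = 0.02852 / 0.01515 = 1.8825
β_Maddox = 0.01836 / 0.01515 = 1.2119
β_P = Σ w_i β_i = 0.42×0.2310 + 0.33×0.1828 + 0.06×1.8825 + 0.19×1.2119 = 0.5006
E(R_P) = R_f + β_P × MRP = 5.44% + 0.5006 × 7.41% = 9.15%

9.15%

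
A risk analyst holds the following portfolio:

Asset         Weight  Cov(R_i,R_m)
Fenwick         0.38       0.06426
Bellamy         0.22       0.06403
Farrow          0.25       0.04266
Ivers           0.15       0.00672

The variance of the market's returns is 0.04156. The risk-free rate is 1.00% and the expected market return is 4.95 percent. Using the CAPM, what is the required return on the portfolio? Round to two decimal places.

β_Fenwick = 0.06426 / 0.04156 = 1.5462
β_Bellamy = 0.06403 / 0.04156 = 1.5407
β_Farrow = 0.04266 / 0.04156 = 1.0265
β_Ivers = 0.00672 / 0.04156 = 0.1617
β_P = Σ w_i β_i = 0.38×1.5462 + 0.22×1.5407 + 0.25×1.0265 + 0.15×0.1617 = 1.2074
MRP = 4.95% − 1.00% = 3.95%
E(R_P) = R_f + β_P × MRP = 1.00% + 1.2074 × 3.95% = 5.77%

5.77%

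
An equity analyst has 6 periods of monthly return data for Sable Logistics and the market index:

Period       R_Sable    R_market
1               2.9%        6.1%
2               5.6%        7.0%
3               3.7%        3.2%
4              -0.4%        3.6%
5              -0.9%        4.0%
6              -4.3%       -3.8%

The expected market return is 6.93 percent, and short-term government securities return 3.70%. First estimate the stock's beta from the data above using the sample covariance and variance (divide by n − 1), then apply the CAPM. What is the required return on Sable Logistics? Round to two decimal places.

Mean R_i = (2.9 + 5.6 + 3.7 − 0.4 − 0.9 − 4.3) / 6 = 1.1000%
Mean R_m = (6.1 + 7.0 + 3.2 + 3.6 + 4.0 − 3.8) / 6 = 3.3500%
Σ(R_i − R̄_i)(R_m − R̄_m) = 57.9200  ⇒  Cov = 57.9200 / 5 = 11.5840
Σ(R_m − R̄_m)² = 72.5150  ⇒  Var(R_m) = 72.5150 / 5 = 14.5030
β = Cov / Var(R_m) = 11.5840 / 14.5030 = 0.7987
MRP = 6.93% − 3.70% = 3.23%
E(R) = R_f + β × MRP = 3.70% + 0.7987 × 3.23% = 6.28%

6.28%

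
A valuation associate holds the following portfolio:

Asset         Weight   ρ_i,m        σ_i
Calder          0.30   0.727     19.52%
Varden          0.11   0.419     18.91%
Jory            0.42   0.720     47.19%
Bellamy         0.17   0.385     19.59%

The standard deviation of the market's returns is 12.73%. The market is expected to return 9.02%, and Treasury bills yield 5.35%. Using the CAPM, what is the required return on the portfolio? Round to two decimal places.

β_Calder = 0.727 × 19.52% / 12.73% = 1.1148
β_Varden = 0.419 × 18.91% / 12.73% = 0.6224
β_Jory = 0.720 × 47.19% / 12.73% = 2.6690
β_Bellamy = 0.385 × 19.59% / 12.73% = 0.5925
β_P = Σ w_i β_i = 0.30×1.1148 + 0.11×0.6224 + 0.42×2.6690 + 0.17×0.5925 = 1.6246
MRP = 9.02% − 5.35% = 3.67%
E(R_P) = R_f + β_P × MRP = 5.35% + 1.6246 × 3.67% = 11.31%

11.31%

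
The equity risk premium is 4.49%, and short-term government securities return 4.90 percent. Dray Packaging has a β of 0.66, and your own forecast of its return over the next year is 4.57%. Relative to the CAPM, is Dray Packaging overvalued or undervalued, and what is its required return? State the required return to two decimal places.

Required return = R_f + β·MRP = 4.90% + 0.66 × 4.49% = 7.86%
Forecast 4.57% < required 7.86% → the stock plots below the SML → overvalued.

Overvalued; required return 7.86%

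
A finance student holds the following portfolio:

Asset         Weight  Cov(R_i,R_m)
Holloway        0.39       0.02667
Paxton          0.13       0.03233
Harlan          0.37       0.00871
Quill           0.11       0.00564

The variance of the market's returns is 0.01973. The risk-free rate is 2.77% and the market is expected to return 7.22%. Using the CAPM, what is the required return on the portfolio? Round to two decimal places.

β_Holloway = 0.02667 / 0.01973 = 1.3517
β_Paxton = 0.03233 / 0.01973 = 1.6386
β_Harlan = 0.00871 / 0.01973 = 0.4415
β_Quill = 0.00564 / 0.01973 = 0.2859
β_P = Σ w_i β_i = 0.39×1.3517 + 0.13×1.6386 + 0.37×0.4415 + 0.11×0.2859 = 0.9350
MRP = 7.22% − 2.77% = 4.45%
E(R_P) = R_f + β_P × MRP = 2.77% + 0.9350 × 4.45% = 6.93%

6.93%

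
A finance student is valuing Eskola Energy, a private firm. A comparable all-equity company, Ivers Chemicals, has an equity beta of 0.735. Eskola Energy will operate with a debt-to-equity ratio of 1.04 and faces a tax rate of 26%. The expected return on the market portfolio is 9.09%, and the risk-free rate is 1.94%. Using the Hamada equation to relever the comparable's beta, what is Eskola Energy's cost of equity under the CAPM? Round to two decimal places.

β_L = β_U × [1 + (1 − t)(D/E)] = 0.735 × [1 + (1 − 0.26) × 1.04]
    = 0.735 × [1 + 0.74 × 1.04] = 0.735 × 1.7696 = 1.3007
MRP = 9.09% − 1.94% = 7.15%
E(R) = R_f + β_L × MRP = 1.94% + 1.3007 × 7.15% = 11.24%

11.24%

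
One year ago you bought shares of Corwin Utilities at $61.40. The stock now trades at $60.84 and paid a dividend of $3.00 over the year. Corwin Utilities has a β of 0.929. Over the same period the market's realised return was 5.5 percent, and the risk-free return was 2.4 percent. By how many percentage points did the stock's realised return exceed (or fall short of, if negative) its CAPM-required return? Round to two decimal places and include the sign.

-1.31%

Realised HPR = (P1 + D1 − P0) / P0 = (60.84 + 3.00 − 61.40) / 61.40 = 2.44 / 61.40 = 3.9739%
MRP = 5.5% − 2.4% = 3.10%
CAPM required = R_f + β·MRP = 2.4% + 0.929 × 3.1% = 5.2799%
α = realised − required = 3.9739% − 5.2799% = -1.31%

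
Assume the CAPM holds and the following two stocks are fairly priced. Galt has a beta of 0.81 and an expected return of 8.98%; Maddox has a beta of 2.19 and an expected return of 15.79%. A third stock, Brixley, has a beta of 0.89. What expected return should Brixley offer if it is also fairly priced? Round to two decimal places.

MRP (SML slope) = (15.79% − 8.98%) / (2.19 − 0.81) = 6.81% / 1.38 = 4.9348%
R_f (intercept) = 8.98% − 0.81 × 4.9348% = 4.9828%
E(R_Brixley) = R_f + β × MRP = 4.9828% + 0.89 × 4.9348% = 9.37%

9.37%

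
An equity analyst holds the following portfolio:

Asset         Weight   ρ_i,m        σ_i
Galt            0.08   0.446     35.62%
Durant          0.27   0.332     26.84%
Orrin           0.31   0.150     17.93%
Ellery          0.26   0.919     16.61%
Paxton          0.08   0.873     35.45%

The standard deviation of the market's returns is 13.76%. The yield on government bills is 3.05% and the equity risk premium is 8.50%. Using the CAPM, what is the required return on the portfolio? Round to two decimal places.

β_Galt = 0.446 × 35.62% / 13.76% = 1.1545
β_Durant = 0.332 × 26.84% / 13.76% = 0.6476
β_Orrin = 0.150 × 17.93% / 13.76% = 0.1955
β_Ellery = 0.919 × 16.61% / 13.76% = 1.1093
β_Paxton = 0.873 × 35.45% / 13.76% = 2.2491
β_P = Σ w_i β_i = 0.08×1.1545 + 0.27×0.6476 + 0.31×0.1955 + 0.26×1.1093 + 0.08×2.2491 = 0.7962
E(R_P) = R_f + β_P × MRP = 3.05% + 0.7962 × 8.50% = 9.82%

9.82%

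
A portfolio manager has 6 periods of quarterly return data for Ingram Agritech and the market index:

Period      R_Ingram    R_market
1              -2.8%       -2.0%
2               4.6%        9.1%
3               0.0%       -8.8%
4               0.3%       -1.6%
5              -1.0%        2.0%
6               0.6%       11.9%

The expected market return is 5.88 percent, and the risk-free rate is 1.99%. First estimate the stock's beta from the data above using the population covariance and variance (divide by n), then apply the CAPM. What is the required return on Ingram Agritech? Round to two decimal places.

2.64%

Mean R_i = (-2.8 + 4.6 + 0.0 + 0.3 − 1.0 + 0.6) / 6 = 0.2833%
Mean R_m = (-2.0 + 9.1 − 8.8 − 1.6 + 2.0 + 11.9) / 6 = 1.7667%
Σ(R_i − R̄_i)(R_m − R̄_m) = 49.1167  ⇒  Cov = 49.1167 / 6 = 8.1861
Σ(R_m − R̄_m)² = 293.6933  ⇒  Var(R_m) = 293.6933 / 6 = 48.9489
β = Cov / Var(R_m) = 8.1861 / 48.9489 = 0.1672
MRP = 5.88% − 1.99% = 3.89%
E(R) = R_f + β × MRP = 1.99% + 0.1672 × 3.89% = 2.64%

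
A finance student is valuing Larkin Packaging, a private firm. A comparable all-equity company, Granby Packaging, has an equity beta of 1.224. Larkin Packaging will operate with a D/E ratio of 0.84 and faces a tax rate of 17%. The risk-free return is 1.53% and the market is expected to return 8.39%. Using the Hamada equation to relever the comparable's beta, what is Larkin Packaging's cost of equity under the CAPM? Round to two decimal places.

15.78%

β_L = β_U × [1 + (1 − t)(D/E)] = 1.224 × [1 + (1 − 0.17) × 0.84]
    = 1.224 × [1 + 0.83 × 0.84] = 1.224 × 1.6972 = 2.0774
MRP = 8.39% − 1.53% = 6.86%
E(R) = R_f + β_L × MRP = 1.53% + 2.0774 × 6.86% = 15.78%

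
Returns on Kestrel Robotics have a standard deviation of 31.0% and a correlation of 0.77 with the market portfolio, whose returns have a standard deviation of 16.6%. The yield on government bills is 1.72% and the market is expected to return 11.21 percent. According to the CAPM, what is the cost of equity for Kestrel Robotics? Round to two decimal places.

β = ρ × σ_i / σ_m = 0.77 × 31.0% / 16.6% = 1.4380
MRP = 11.21% − 1.72% = 9.49%
E(R) = 1.72% + 1.4380 × 9.49% = 15.37%

15.37%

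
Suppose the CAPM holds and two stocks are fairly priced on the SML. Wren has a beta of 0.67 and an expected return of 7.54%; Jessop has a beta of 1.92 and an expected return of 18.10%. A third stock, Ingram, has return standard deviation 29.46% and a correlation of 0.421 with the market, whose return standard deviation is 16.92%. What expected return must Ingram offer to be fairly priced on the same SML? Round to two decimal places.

MRP = (18.10% − 7.54%) / (1.92 − 0.67) = 8.4480%
R_f = 7.54% − 0.67 × 8.4480% = 1.8798%
β_Ingram = ρ·σ_i/σ_m = 0.421 × 29.46 / 16.92 = 0.7330
E(R_Ingram) = R_f + β × MRP = 1.8798% + 0.7330 × 8.4480% = 8.07%

8.07%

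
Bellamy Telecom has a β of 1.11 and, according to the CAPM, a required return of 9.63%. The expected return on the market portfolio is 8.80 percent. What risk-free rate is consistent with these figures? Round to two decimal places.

1.25%

E(R) = R_f + β(E(R_m) − R_f) = R_f(1 − β) + β·E(R_m)
9.63% = R_f × (1 − 1.11) + 1.11 × 8.80%
9.63% = R_f × -0.11 + 9.7680%
R_f = (9.63% − 9.7680%) / -0.11 = 1.25%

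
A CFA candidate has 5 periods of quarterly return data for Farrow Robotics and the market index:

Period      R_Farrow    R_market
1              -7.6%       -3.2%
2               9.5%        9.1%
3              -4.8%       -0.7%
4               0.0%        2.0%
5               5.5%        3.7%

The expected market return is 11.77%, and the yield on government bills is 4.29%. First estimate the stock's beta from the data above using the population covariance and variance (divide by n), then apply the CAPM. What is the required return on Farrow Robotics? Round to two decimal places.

15.31%

Mean R_i = (-7.6 + 9.5 − 4.8 + 0.0 + 5.5) / 5 = 0.5200%
Mean R_m = (-3.2 + 9.1 − 0.7 + 2.0 + 3.7) / 5 = 2.1800%
Σ(R_i − R̄_i)(R_m − R̄_m) = 128.8120  ⇒  Cov = 128.8120 / 5 = 25.7624
Σ(R_m − R̄_m)² = 87.4680  ⇒  Var(R_m) = 87.4680 / 5 = 17.4936
β = Cov / Var(R_m) = 25.7624 / 17.4936 = 1.4727
MRP = 11.77% − 4.29% = 7.48%
E(R) = R_f + β × MRP = 4.29% + 1.4727 × 7.48% = 15.31%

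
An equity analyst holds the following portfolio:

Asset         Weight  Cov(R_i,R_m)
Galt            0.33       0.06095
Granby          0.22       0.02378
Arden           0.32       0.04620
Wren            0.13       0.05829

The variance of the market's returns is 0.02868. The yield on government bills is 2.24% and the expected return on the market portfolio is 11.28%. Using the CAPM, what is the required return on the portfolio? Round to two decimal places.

17.28%

β_Galt = 0.06095 / 0.02868 = 2.1252
β_Granby = 0.02378 / 0.02868 = 0.8291
β_Arden = 0.04620 / 0.02868 = 1.6109
β_Wren = 0.05829 / 0.02868 = 2.0324
β_P = Σ w_i β_i = 0.33×2.1252 + 0.22×0.8291 + 0.32×1.6109 + 0.13×2.0324 = 1.6634
MRP = 11.28% − 2.24% = 9.04%
E(R_P) = R_f + β_P × MRP = 2.24% + 1.6634 × 9.04% = 17.28%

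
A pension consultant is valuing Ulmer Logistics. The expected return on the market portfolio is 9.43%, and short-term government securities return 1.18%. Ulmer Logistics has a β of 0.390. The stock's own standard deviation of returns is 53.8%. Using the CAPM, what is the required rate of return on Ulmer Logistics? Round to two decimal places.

Market risk premium = E(R_m) − R_f = 9.43% − 1.18% = 8.25%
E(R) = R_f + β × MRP = 1.18% + 0.390 × 8.25% = 4.40%

4.40%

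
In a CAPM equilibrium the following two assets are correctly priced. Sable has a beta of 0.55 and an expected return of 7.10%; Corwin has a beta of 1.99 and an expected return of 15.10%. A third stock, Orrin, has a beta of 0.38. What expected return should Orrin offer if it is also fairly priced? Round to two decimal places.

6.16%

MRP (SML slope) = (15.10% − 7.10%) / (1.99 − 0.55) = 8.00% / 1.44 = 5.5556%
R_f (intercept) = 7.10% − 0.55 × 5.5556% = 4.0444%
E(R_Orrin) = R_f + β × MRP = 4.0444% + 0.38 × 5.5556% = 6.16%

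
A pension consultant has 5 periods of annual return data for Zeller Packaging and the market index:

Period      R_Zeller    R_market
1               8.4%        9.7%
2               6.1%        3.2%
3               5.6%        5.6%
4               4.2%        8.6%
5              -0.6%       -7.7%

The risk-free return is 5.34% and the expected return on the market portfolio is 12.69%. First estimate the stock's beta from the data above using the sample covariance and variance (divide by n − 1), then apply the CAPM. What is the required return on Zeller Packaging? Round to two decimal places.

Mean R_i = (8.4 + 6.1 + 5.6 + 4.2 − 0.6) / 5 = 4.7400%
Mean R_m = (9.7 + 3.2 + 5.6 + 8.6 − 7.7) / 5 = 3.8800%
Σ(R_i − R̄_i)(R_m − R̄_m) = 81.1440  ⇒  Cov = 81.1440 / 4 = 20.2860
Σ(R_m − R̄_m)² = 193.6680  ⇒  Var(R_m) = 193.6680 / 4 = 48.4170
β = Cov / Var(R_m) = 20.2860 / 48.4170 = 0.4190
MRP = 12.69% − 5.34% = 7.35%
E(R) = R_f + β × MRP = 5.34% + 0.4190 × 7.35% = 8.42%

8.42%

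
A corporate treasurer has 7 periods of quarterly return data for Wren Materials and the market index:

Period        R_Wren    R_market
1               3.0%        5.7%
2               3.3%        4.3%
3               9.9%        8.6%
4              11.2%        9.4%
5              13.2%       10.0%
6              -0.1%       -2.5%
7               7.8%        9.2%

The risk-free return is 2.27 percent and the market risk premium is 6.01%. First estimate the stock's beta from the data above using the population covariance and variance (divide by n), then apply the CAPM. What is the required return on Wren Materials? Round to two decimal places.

8.21%

Mean R_i = (3.0 + 3.3 + 9.9 + 11.2 + 13.2 − 0.1 + 7.8) / 7 = 6.9000%
Mean R_m = (5.7 + 4.3 + 8.6 + 9.4 + 10.0 − 2.5 + 9.2) / 7 = 6.3857%
Σ(R_i − R̄_i)(R_m − R̄_m) = 117.2900  ⇒  Cov = 117.2900 / 7 = 16.7557
Σ(R_m − R̄_m)² = 118.7486  ⇒  Var(R_m) = 118.7486 / 7 = 16.9641
β = Cov / Var(R_m) = 16.7557 / 16.9641 = 0.9877
E(R) = R_f + β × MRP = 2.27% + 0.9877 × 6.01% = 8.21%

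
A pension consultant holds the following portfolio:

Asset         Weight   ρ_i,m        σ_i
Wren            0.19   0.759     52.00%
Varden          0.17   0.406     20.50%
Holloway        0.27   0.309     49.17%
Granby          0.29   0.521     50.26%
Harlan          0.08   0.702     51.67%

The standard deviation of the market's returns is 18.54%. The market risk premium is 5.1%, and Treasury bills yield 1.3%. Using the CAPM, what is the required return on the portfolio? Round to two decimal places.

7.77%

β_Wren = 0.759 × 52.00% / 18.54% = 2.1288
β_Varden = 0.406 × 20.50% / 18.54% = 0.4489
β_Holloway = 0.309 × 49.17% / 18.54% = 0.8195
β_Granby = 0.521 × 50.26% / 18.54% = 1.4124
β_Harlan = 0.702 × 51.67% / 18.54% = 1.9564
β_P = Σ w_i β_i = 0.19×2.1288 + 0.17×0.4489 + 0.27×0.8195 + 0.29×1.4124 + 0.08×1.9564 = 1.2682
E(R_P) = R_f + β_P × MRP = 1.3% + 1.2682 × 5.1% = 7.77%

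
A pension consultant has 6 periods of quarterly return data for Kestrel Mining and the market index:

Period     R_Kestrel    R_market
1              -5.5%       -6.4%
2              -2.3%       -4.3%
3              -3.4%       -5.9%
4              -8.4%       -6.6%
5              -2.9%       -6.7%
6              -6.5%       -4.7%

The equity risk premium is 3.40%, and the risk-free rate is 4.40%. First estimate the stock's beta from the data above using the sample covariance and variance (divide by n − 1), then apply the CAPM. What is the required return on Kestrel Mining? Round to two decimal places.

Mean R_i = (-5.5 − 2.3 − 3.4 − 8.4 − 2.9 − 6.5) / 6 = -4.8333%
Mean R_m = (-6.4 − 4.3 − 5.9 − 6.6 − 6.7 − 4.7) / 6 = -5.7667%
Σ(R_i − R̄_i)(R_m − R̄_m) = 3.3367  ⇒  Cov = 3.3367 / 5 = 0.6673
Σ(R_m − R̄_m)² = 5.2733  ⇒  Var(R_m) = 5.2733 / 5 = 1.0547
β = Cov / Var(R_m) = 0.6673 / 1.0547 = 0.6327
E(R) = R_f + β × MRP = 4.40% + 0.6327 × 3.40% = 6.55%

6.55%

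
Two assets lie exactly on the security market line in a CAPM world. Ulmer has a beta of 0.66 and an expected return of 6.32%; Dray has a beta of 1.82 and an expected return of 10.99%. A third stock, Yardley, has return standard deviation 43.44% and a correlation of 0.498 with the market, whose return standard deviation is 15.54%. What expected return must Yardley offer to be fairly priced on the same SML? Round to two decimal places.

9.27%

MRP = (10.99% − 6.32%) / (1.82 − 0.66) = 4.0259%
R_f = 6.32% − 0.66 × 4.0259% = 3.6629%
β_Yardley = ρ·σ_i/σ_m = 0.498 × 43.44 / 15.54 = 1.3921
E(R_Yardley) = R_f + β × MRP = 3.6629% + 1.3921 × 4.0259% = 9.27%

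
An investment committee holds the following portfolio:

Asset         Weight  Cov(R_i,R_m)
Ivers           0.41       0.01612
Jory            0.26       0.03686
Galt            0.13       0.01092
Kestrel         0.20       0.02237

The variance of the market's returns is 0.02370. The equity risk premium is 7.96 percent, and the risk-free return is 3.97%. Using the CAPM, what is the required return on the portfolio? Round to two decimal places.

β_Ivers = 0.01612 / 0.02370 = 0.6802
β_Jory = 0.03686 / 0.02370 = 1.5553
β_Galt = 0.01092 / 0.02370 = 0.4608
β_Kestrel = 0.02237 / 0.02370 = 0.9439
β_P = Σ w_i β_i = 0.41×0.6802 + 0.26×1.5553 + 0.13×0.4608 + 0.20×0.9439 = 0.9319
E(R_P) = R_f + β_P × MRP = 3.97% + 0.9319 × 7.96% = 11.39%

11.39%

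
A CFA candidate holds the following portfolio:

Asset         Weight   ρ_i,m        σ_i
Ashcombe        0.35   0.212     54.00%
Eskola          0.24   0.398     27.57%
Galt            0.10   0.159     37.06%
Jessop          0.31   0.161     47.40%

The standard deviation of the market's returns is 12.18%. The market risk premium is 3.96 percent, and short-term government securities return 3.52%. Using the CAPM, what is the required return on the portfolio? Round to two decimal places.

6.64%

β_Ashcombe = 0.212 × 54.00% / 12.18% = 0.9399
β_Eskola = 0.398 × 27.57% / 12.18% = 0.9009
β_Galt = 0.159 × 37.06% / 12.18% = 0.4838
β_Jessop = 0.161 × 47.40% / 12.18% = 0.6266
β_P = Σ w_i β_i = 0.35×0.9399 + 0.24×0.9009 + 0.10×0.4838 + 0.31×0.6266 = 0.7878
E(R_P) = R_f + β_P × MRP = 3.52% + 0.7878 × 3.96% = 6.64%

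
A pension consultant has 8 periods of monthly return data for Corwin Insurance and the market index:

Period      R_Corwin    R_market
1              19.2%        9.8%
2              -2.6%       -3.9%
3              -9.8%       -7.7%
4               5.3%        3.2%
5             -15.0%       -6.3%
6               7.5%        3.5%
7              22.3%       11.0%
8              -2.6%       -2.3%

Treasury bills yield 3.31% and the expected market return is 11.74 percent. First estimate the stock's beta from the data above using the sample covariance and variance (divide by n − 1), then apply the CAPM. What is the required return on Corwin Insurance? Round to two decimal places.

18.64%

Mean R_i = (19.2 − 2.6 − 9.8 + 5.3 − 15.0 + 7.5 + 22.3 − 2.6) / 8 = 3.0375%
Mean R_m = (9.8 − 3.9 − 7.7 + 3.2 − 6.3 + 3.5 + 11.0 − 2.3) / 8 = 0.9125%
Σ(R_i − R̄_i)(R_m − R̄_m) = 640.5763  ⇒  Cov = 640.5763 / 7 = 91.5109
Σ(R_m − R̄_m)² = 352.3488  ⇒  Var(R_m) = 352.3488 / 7 = 50.3355
β = Cov / Var(R_m) = 91.5109 / 50.3355 = 1.8180
MRP = 11.74% − 3.31% = 8.43%
E(R) = R_f + β × MRP = 3.31% + 1.8180 × 8.43% = 18.64%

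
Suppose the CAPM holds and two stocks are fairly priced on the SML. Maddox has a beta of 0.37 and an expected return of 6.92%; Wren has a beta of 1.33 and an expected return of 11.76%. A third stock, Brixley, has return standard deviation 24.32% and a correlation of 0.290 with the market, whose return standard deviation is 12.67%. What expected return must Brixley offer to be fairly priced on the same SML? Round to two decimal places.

7.86%

MRP = (11.76% − 6.92%) / (1.33 − 0.37) = 5.0417%
R_f = 6.92% − 0.37 × 5.0417% = 5.0546%
β_Brixley = ρ·σ_i/σ_m = 0.290 × 24.32 / 12.67 = 0.5567
E(R_Brixley) = R_f + β × MRP = 5.0546% + 0.5567 × 5.0417% = 7.86%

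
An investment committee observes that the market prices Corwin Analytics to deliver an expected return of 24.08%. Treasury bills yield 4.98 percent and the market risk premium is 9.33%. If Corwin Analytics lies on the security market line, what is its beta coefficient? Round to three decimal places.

2.047

β = (E(R) − R_f) / MRP = (24.08% − 4.98%) / 9.33% = 19.10% / 9.33% = 2.047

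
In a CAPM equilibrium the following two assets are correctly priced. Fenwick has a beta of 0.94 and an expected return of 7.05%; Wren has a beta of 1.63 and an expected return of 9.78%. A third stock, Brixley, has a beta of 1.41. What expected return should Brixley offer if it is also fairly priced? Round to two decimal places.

MRP (SML slope) = (9.78% − 7.05%) / (1.63 − 0.94) = 2.73% / 0.69 = 3.9565%
R_f (intercept) = 7.05% − 0.94 × 3.9565% = 3.3309%
E(R_Brixley) = R_f + β × MRP = 3.3309% + 1.41 × 3.9565% = 8.91%

8.91%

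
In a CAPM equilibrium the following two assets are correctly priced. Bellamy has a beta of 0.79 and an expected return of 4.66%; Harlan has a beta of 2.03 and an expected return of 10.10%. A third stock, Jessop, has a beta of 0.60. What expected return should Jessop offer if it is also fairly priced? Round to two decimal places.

3.83%

MRP (SML slope) = (10.10% − 4.66%) / (2.03 − 0.79) = 5.44% / 1.24 = 4.3871%
R_f (intercept) = 4.66% − 0.79 × 4.3871% = 1.1942%
E(R_Jessop) = R_f + β × MRP = 1.1942% + 0.60 × 4.3871% = 3.83%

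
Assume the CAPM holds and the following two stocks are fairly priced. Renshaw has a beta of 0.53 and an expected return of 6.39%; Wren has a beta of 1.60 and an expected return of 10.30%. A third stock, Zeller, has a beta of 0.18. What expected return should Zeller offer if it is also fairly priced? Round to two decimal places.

MRP (SML slope) = (10.30% − 6.39%) / (1.60 − 0.53) = 3.91% / 1.07 = 3.6542%
R_f (intercept) = 6.39% − 0.53 × 3.6542% = 4.4533%
E(R_Zeller) = R_f + β × MRP = 4.4533% + 0.18 × 3.6542% = 5.11%

5.11%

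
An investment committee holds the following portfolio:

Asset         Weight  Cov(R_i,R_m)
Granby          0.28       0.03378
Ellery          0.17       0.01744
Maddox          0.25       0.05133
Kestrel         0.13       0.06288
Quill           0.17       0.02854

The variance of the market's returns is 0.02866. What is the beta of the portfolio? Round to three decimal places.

β_Granby = 0.03378 / 0.02866 = 1.1786
β_Ellery = 0.01744 / 0.02866 = 0.6085
β_Maddox = 0.05133 / 0.02866 = 1.7910
β_Kestrel = 0.06288 / 0.02866 = 2.1940
β_Quill = 0.02854 / 0.02866 = 0.9958
β_P = Σ w_i β_i = 0.28×1.1786 + 0.17×0.6085 + 0.25×1.7910 + 0.13×2.1940 + 0.17×0.9958 = 1.3357

1.336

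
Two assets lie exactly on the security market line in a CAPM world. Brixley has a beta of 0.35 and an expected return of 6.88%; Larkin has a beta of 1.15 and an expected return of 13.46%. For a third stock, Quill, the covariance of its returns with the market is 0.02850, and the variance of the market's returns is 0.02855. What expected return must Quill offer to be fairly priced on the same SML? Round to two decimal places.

12.21%

MRP = (13.46% − 6.88%) / (1.15 − 0.35) = 8.2250%
R_f = 6.88% − 0.35 × 8.2250% = 4.0013%
β_Quill = Cov / Var(R_m) = 0.02850 / 0.02855 = 0.9982
E(R_Quill) = R_f + β × MRP = 4.0013% + 0.9982 × 8.2250% = 12.21%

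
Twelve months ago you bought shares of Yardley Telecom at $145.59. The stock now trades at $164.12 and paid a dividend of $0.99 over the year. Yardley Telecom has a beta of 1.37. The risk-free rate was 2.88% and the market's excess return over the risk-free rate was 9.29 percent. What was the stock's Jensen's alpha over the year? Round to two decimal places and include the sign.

-2.20%

Realised HPR = (P1 + D1 − P0) / P0 = (164.12 + 0.99 − 145.59) / 145.59 = 19.52 / 145.59 = 13.4075%
CAPM required = R_f + β·MRP = 2.88% + 1.37 × 9.29% = 15.6073%
α = realised − required = 13.4075% − 15.6073% = -2.20%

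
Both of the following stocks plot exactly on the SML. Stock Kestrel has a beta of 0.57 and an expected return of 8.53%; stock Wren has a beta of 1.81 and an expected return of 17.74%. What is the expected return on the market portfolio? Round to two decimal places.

Both satisfy E(R) = R_f + β·MRP, so the slope of the SML is
MRP = (17.74% − 8.53%) / (1.81 − 0.57) = 9.21% / 1.24 = 7.4274%
R_f = E(R_Kestrel) − β_Kestrel·MRP = 8.53% − 0.57 × 7.4274% = 4.2964%
E(R_m) = R_f + MRP = 4.2964% + 7.4274% = 11.72%

11.72%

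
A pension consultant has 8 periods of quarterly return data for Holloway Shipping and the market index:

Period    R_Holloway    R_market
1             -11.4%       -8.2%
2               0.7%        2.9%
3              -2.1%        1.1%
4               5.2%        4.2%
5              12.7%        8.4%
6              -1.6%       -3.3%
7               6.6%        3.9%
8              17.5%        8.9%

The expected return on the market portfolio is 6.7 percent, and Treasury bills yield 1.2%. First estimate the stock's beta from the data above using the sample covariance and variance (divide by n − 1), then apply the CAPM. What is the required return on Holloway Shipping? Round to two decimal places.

9.48%

Mean R_i = (-11.4 + 0.7 − 2.1 + 5.2 + 12.7 − 1.6 + 6.6 + 17.5) / 8 = 3.4500%
Mean R_m = (-8.2 + 2.9 + 1.1 + 4.2 + 8.4 − 3.3 + 3.9 + 8.9) / 8 = 2.2375%
Σ(R_i − R̄_i)(R_m − R̄_m) = 346.7350  ⇒  Cov = 346.7350 / 7 = 49.5336
Σ(R_m − R̄_m)² = 230.3188  ⇒  Var(R_m) = 230.3188 / 7 = 32.9027
β = Cov / Var(R_m) = 49.5336 / 32.9027 = 1.5055
MRP = 6.7% − 1.2% = 5.50%
E(R) = R_f + β × MRP = 1.2% + 1.5055 × 5.5% = 9.48%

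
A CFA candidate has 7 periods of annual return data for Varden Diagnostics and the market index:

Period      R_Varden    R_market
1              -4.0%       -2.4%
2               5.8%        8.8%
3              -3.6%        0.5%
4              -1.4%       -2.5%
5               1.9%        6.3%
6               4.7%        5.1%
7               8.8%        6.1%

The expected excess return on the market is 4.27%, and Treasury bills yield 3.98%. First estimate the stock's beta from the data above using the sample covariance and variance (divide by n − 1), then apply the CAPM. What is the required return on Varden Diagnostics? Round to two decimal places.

7.90%

Mean R_i = (-4.0 + 5.8 − 3.6 − 1.4 + 1.9 + 4.7 + 8.8) / 7 = 1.7429%
Mean R_m = (-2.4 + 8.8 + 0.5 − 2.5 + 6.3 + 5.1 + 6.1) / 7 = 3.1286%
Σ(R_i − R̄_i)(R_m − R̄_m) = 113.7914  ⇒  Cov = 113.7914 / 6 = 18.9652
Σ(R_m − R̄_m)² = 124.0943  ⇒  Var(R_m) = 124.0943 / 6 = 20.6824
β = Cov / Var(R_m) = 18.9652 / 20.6824 = 0.9170
E(R) = R_f + β × MRP = 3.98% + 0.9170 × 4.27% = 7.90%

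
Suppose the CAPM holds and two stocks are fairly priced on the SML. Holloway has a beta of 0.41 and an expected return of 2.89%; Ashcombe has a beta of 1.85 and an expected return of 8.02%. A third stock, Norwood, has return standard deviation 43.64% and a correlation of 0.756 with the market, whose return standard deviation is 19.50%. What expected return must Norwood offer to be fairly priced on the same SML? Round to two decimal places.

7.46%

MRP = (8.02% − 2.89%) / (1.85 − 0.41) = 3.5625%
R_f = 2.89% − 0.41 × 3.5625% = 1.4294%
β_Norwood = ρ·σ_i/σ_m = 0.756 × 43.64 / 19.50 = 1.6919
E(R_Norwood) = R_f + β × MRP = 1.4294% + 1.6919 × 3.5625% = 7.46%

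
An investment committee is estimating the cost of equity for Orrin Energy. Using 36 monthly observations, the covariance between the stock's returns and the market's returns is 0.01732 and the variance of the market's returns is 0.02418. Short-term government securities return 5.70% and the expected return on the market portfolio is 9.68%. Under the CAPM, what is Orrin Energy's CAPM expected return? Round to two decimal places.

8.55%

β = Cov(R_i, R_m) / Var(R_m) = 0.01732 / 0.02418 = 0.7163
MRP = 9.68% − 5.70% = 3.98%
E(R) = R_f + β × MRP = 5.70% + 0.7163 × 3.98% = 8.55%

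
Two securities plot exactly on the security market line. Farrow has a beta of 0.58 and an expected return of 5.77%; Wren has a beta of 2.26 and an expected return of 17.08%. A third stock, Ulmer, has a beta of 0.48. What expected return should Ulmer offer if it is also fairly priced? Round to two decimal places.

MRP (SML slope) = (17.08% − 5.77%) / (2.26 − 0.58) = 11.31% / 1.68 = 6.7321%
R_f (intercept) = 5.77% − 0.58 × 6.7321% = 1.8654%
E(R_Ulmer) = R_f + β × MRP = 1.8654% + 0.48 × 6.7321% = 5.10%

5.10%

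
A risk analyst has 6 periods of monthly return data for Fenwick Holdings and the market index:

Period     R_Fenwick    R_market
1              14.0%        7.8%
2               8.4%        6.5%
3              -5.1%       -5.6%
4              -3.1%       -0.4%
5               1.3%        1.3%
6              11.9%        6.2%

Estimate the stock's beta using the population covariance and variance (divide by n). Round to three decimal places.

1.479

Mean R_i = (14.0 + 8.4 − 5.1 − 3.1 + 1.3 + 11.9) / 6 = 4.5667%
Mean R_m = (7.8 + 6.5 − 5.6 − 0.4 + 1.3 + 6.2) / 6 = 2.6333%
Σ(R_i − R̄_i)(R_m − R̄_m) = 196.9167  ⇒  Cov = 196.9167 / 6 = 32.8195
Σ(R_m − R̄_m)² = 133.1333  ⇒  Var(R_m) = 133.1333 / 6 = 22.1889
β = Cov / Var(R_m) = 32.8195 / 22.1889 = 1.4791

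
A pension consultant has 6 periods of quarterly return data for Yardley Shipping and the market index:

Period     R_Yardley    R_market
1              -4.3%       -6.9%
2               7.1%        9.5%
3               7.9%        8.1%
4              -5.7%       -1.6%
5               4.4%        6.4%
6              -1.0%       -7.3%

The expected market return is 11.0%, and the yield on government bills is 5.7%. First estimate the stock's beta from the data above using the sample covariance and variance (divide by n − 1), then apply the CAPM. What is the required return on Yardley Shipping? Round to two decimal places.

Mean R_i = (-4.3 + 7.1 + 7.9 − 5.7 + 4.4 − 1.0) / 6 = 1.4000%
Mean R_m = (-6.9 + 9.5 + 8.1 − 1.6 + 6.4 − 7.3) / 6 = 1.3667%
Σ(R_i − R̄_i)(R_m − R̄_m) = 194.2100  ⇒  Cov = 194.2100 / 5 = 38.8420
Σ(R_m − R̄_m)² = 289.0733  ⇒  Var(R_m) = 289.0733 / 5 = 57.8147
β = Cov / Var(R_m) = 38.8420 / 57.8147 = 0.6718
MRP = 11.0% − 5.7% = 5.30%
E(R) = R_f + β × MRP = 5.7% + 0.6718 × 5.3% = 9.26%

9.26%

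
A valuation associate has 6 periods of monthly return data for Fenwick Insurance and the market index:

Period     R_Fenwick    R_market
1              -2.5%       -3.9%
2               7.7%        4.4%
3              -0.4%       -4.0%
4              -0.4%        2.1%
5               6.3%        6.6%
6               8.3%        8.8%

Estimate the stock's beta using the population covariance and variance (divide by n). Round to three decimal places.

0.800

Mean R_i = (-2.5 + 7.7 − 0.4 − 0.4 + 6.3 + 8.3) / 6 = 3.1667%
Mean R_m = (-3.9 + 4.4 − 4.0 + 2.1 + 6.6 + 8.8) / 6 = 2.3333%
Σ(R_i − R̄_i)(R_m − R̄_m) = 114.6767  ⇒  Cov = 114.6767 / 6 = 19.1128
Σ(R_m − R̄_m)² = 143.3133  ⇒  Var(R_m) = 143.3133 / 6 = 23.8856
β = Cov / Var(R_m) = 19.1128 / 23.8856 = 0.8002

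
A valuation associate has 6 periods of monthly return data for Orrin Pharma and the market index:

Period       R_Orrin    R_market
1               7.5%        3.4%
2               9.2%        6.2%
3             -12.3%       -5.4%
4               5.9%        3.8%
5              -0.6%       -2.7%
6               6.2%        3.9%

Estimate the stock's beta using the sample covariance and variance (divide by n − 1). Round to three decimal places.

Mean R_i = (7.5 + 9.2 − 12.3 + 5.9 − 0.6 + 6.2) / 6 = 2.6500%
Mean R_m = (3.4 + 6.2 − 5.4 + 3.8 − 2.7 + 3.9) / 6 = 1.5333%
Σ(R_i − R̄_i)(R_m − R̄_m) = 172.8000  ⇒  Cov = 172.8000 / 5 = 34.5600
Σ(R_m − R̄_m)² = 101.9933  ⇒  Var(R_m) = 101.9933 / 5 = 20.3987
β = Cov / Var(R_m) = 34.5600 / 20.3987 = 1.6942

1.694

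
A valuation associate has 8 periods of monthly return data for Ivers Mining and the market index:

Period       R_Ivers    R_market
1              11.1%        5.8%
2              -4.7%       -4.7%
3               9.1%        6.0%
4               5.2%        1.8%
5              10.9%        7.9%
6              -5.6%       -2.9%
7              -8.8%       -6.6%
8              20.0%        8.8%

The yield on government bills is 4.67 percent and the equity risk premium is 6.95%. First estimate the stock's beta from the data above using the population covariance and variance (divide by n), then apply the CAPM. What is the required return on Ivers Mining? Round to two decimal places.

15.93%

Mean R_i = (11.1 − 4.7 + 9.1 + 5.2 + 10.9 − 5.6 − 8.8 + 20.0) / 8 = 4.6500%
Mean R_m = (5.8 − 4.7 + 6.0 + 1.8 + 7.9 − 2.9 − 6.6 + 8.8) / 8 = 2.0125%
Σ(R_i − R̄_i)(R_m − R̄_m) = 411.9950  ⇒  Cov = 411.9950 / 8 = 51.4994
Σ(R_m − R̄_m)² = 254.3888  ⇒  Var(R_m) = 254.3888 / 8 = 31.7986
β = Cov / Var(R_m) = 51.4994 / 31.7986 = 1.6195
E(R) = R_f + β × MRP = 4.67% + 1.6195 × 6.95% = 15.93%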